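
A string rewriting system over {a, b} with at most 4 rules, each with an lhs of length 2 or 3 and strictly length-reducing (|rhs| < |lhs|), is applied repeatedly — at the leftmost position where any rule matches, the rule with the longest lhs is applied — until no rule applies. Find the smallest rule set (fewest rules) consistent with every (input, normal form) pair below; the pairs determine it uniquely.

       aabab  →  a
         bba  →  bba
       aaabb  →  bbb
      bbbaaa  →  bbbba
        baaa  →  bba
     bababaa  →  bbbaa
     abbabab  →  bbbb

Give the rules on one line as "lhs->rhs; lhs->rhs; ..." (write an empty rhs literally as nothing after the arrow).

aaa->ba; aab->a; ab->b

  | aabab => aab => a
  | bba
  | aaabb => babb => bbb
  | bbbaaa => bbbba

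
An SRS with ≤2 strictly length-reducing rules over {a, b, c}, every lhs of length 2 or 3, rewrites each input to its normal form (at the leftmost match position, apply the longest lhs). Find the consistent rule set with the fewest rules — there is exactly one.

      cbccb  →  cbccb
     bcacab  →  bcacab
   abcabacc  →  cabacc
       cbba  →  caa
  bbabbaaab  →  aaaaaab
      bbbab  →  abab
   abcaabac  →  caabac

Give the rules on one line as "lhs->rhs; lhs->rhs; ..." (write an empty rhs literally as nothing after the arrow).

  | cbccb
  | bcacab
  | abcabacc => cabacc
  | cbba => caa

abc->c; bb->a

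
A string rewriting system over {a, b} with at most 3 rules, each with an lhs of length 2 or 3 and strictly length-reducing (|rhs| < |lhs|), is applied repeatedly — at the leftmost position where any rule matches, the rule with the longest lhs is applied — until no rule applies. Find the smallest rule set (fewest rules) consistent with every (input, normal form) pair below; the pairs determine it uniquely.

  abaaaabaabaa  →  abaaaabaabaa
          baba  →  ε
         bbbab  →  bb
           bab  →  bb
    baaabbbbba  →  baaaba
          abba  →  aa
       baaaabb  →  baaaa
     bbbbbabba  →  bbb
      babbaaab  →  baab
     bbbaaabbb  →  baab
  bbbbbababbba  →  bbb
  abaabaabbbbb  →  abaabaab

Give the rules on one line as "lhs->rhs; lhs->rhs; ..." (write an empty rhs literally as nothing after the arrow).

abb->a; bab->bb; bba->

  | abaaaabaabaa
  | baba => bba => ε
  | bbbab => bb
  | bab => bb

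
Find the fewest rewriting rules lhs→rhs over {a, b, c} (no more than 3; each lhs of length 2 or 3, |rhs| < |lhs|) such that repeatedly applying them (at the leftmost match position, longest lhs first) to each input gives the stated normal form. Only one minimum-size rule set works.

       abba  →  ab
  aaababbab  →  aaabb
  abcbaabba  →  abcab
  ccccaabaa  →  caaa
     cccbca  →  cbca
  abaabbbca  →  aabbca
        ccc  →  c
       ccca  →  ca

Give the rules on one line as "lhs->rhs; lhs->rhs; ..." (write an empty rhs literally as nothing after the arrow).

ba->; bbb->bb; cc->c

  | abba => ab
  | aaababbab => aaabbab => aaabb
  | abcbaabba => abcabba => abcab
  | ccccaabaa => cccaabaa => ccaabaa => caabaa => caaa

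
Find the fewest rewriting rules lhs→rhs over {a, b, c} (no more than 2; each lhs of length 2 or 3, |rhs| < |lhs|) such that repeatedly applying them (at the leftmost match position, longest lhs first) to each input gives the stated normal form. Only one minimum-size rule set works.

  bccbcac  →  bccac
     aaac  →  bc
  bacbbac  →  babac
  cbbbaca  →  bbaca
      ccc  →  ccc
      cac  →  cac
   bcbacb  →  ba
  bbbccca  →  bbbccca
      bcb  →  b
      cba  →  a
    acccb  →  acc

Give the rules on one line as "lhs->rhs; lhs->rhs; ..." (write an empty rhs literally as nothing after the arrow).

aaa->b; cb->

  | bccbcac => bccac
  | aaac => bc
  | bacbbac => babac
  | cbbbaca => bbaca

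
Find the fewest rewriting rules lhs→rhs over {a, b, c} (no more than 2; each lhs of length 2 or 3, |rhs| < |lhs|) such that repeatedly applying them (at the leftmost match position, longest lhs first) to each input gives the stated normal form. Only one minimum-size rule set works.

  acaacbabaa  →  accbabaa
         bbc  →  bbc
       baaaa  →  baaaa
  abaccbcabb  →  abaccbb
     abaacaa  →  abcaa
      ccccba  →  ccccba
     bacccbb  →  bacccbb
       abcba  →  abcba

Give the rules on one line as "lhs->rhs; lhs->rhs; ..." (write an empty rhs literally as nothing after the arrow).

aac->c; cab->

  | acaacbabaa => accbabaa
  | bbc
  | baaaa
  | abaccbcabb => abaccbb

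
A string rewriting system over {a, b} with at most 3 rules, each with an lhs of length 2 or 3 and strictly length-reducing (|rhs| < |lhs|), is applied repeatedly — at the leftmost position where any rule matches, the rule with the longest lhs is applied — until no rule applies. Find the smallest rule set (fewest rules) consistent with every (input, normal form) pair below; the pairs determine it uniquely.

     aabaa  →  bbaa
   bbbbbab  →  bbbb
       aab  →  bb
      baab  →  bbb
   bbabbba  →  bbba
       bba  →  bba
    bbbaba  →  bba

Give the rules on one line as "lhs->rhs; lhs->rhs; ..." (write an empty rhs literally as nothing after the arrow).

  | aabaa => bbaa
  | bbbbbab => bbbb
  | aab => bb
  | baab => bbb

aab->bb; bab->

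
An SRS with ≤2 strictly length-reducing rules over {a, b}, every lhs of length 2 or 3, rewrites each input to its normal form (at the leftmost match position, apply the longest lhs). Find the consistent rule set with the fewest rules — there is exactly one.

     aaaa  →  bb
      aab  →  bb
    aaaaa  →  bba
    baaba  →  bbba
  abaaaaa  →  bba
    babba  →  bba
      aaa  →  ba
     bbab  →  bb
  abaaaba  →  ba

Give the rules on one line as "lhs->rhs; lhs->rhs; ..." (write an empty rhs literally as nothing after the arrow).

aa->b; ab->

  | aaaa => baa => bb
  | aab => bb
  | aaaaa => baaa => bba
  | baaba => bbba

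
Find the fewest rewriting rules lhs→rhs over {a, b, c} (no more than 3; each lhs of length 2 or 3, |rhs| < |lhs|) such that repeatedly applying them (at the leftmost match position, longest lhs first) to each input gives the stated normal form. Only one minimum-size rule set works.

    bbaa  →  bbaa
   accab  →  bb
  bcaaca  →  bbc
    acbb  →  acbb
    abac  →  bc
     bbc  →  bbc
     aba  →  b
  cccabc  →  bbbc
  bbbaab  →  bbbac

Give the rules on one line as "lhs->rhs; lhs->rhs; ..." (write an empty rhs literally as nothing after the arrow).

ab->c; ca->b; cc->b

  | bbaa
  | accab => abab => cab => bb
  | bcaaca => bbaca => bbab => bbc
  | acbb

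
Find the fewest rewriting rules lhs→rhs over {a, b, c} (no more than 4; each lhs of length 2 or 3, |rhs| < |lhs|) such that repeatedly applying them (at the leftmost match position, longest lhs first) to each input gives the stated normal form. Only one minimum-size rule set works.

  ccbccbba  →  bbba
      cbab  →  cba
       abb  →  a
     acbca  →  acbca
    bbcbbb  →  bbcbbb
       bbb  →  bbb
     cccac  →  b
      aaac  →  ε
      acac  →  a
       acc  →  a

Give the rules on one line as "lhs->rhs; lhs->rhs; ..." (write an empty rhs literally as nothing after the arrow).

  | ccbccbba => bccbba => bbba
  | cbab => cba
  | abb => ab => a
  | acbca

aaa->c; ab->a; cac->b; cc->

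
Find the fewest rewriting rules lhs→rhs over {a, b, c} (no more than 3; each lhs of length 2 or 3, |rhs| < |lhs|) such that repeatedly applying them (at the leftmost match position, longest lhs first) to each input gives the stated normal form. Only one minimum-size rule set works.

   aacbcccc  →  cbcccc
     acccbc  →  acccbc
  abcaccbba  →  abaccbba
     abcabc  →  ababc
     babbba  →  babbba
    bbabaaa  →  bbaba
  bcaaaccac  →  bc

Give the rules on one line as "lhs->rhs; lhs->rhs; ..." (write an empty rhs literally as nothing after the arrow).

  | aacbcccc => cbcccc
  | acccbc
  | abcaccbba => abaccbba
  | abcabc => ababc

aa->; ca->a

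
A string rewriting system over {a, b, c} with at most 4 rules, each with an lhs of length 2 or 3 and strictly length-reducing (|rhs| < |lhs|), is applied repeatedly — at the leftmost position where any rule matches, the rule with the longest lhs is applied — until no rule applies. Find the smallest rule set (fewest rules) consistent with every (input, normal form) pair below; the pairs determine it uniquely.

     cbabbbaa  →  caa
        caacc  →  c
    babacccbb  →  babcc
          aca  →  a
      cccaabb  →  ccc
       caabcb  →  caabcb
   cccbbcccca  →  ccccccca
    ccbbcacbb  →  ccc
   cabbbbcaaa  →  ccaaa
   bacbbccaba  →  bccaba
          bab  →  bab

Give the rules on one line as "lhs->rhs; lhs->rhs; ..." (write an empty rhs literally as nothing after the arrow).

abb->bb; ac->; bb->

  | cbabbbaa => cbbbbaa => cbbaa => caa
  | caacc => cac => c
  | babacccbb => babccbb => babcc
  | aca => a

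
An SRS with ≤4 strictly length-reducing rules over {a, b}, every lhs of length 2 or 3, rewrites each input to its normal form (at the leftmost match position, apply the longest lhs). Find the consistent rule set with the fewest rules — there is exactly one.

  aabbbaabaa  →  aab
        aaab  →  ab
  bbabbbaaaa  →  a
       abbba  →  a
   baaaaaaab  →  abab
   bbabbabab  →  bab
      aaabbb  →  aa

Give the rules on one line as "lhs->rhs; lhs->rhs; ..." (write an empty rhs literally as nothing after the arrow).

  | aabbbaabaa => aaaaabaa => aaabaa => abaa => aab
  | aaab => ab
  | bbabbbaaaa => bbbaaaa => aaaaa => aaa => a
  | abbba => aaa => a

aaa->a; baa->ab; bba->; bbb->a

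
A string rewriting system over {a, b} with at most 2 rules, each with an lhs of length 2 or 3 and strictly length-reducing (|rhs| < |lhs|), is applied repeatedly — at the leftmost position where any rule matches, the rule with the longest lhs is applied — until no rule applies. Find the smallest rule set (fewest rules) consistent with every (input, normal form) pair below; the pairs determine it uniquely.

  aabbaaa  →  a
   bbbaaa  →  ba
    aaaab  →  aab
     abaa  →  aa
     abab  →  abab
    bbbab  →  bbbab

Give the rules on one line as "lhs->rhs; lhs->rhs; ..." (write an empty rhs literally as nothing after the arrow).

aaa->a; baa->a

  | aabbaaa => aabaa => aaa => a
  | bbbaaa => bbaa => ba
  | aaaab => aab
  | abaa => aa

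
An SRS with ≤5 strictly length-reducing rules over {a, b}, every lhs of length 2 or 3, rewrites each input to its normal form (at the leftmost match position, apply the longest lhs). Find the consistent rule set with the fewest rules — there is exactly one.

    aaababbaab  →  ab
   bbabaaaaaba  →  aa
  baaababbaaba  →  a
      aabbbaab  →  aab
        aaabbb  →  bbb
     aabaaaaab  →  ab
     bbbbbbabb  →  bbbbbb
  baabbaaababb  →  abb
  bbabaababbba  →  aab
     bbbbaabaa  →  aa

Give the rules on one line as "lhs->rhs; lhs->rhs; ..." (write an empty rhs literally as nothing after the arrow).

  | aaababbaab => babbaab => bbaab => ab
  | bbabaaaaaba => baaaaaba => aaaaaba => aaba => aa
  | baaababbaaba => aaababbaaba => babbaaba => bbaaba => aba => a
  | aabbbaab => aabab => aab

aaa->; ba->; baa->aa; bba->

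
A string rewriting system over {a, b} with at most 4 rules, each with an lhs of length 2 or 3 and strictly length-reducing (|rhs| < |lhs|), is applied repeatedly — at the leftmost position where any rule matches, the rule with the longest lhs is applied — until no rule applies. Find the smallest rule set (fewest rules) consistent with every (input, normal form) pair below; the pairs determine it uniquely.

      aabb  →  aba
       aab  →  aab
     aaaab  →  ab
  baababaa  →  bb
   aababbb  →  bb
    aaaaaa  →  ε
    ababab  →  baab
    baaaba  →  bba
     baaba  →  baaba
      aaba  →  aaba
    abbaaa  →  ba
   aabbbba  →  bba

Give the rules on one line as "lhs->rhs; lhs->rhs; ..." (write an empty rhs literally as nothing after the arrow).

aaa->; abb->ba; bab->bb

  | aabb => aba
  | aab
  | aaaab => ab
  | baababaa => baabbaa => babaaa => bbaaa => bb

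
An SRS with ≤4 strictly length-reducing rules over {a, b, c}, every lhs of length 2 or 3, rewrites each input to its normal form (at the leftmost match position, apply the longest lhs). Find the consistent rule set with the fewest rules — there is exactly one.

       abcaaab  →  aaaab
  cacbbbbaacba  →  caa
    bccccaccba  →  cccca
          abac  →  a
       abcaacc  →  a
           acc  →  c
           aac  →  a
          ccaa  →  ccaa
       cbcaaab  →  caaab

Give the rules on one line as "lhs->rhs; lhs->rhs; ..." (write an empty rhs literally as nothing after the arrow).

ac->; ba->a; bc->

  | abcaaab => aaaab
  | cacbbbbaacba => cbbbbaacba => cbbbaacba => cbbaacba => cbaacba => caacba => caba => caa
  | bccccaccba => cccaccba => ccccba => cccca
  | abac => aac => a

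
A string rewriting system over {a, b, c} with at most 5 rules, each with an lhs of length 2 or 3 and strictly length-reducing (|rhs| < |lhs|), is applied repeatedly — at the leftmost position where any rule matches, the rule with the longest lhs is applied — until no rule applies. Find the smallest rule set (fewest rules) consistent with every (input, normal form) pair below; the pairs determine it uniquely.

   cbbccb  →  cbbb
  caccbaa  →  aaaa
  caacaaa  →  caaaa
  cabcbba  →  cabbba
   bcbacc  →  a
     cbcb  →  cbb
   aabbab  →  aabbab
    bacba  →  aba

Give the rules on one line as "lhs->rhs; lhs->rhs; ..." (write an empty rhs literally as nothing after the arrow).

ac->; bac->a; bc->b; ccb->aa

  | cbbccb => cbbcb => cbbb
  | caccbaa => ccbaa => aaaa
  | caacaaa => caaaa
  | cabcbba => cabbba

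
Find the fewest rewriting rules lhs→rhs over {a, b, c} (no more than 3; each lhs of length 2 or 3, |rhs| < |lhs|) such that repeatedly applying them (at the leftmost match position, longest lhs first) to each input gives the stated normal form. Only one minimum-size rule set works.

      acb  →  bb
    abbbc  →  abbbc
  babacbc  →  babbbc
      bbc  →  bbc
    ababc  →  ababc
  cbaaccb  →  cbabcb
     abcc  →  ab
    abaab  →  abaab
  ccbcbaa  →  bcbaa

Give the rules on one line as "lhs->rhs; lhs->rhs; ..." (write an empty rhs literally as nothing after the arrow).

ac->b; cc->

  | acb => bb
  | abbbc
  | babacbc => babbbc
  | bbc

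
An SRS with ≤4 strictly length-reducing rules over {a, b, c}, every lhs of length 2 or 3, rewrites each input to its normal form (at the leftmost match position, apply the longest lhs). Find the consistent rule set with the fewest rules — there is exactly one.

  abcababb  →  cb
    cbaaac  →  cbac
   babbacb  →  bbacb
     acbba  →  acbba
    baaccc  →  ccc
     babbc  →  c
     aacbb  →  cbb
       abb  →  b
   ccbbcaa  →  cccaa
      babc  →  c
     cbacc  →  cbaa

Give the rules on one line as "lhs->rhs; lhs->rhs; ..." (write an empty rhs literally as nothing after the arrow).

aac->c; ab->; acc->aa; bc->c

  | abcababb => cababb => cabb => cb
  | cbaaac => cbac
  | babbacb => bbacb
  | acbba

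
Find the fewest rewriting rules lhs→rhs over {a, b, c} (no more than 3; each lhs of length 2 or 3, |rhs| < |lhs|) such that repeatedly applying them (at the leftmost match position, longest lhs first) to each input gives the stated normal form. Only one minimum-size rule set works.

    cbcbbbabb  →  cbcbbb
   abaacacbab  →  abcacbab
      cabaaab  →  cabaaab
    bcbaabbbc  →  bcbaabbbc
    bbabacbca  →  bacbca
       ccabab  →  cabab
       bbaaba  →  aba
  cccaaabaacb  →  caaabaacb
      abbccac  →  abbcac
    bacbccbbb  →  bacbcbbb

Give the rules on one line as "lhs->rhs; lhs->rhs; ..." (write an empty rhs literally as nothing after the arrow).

  | cbcbbbabb => cbcbbb
  | abaacacbab => abacacbab => abcacbab
  | cabaaab
  | bcbaabbbc

aca->ca; bba->; cc->c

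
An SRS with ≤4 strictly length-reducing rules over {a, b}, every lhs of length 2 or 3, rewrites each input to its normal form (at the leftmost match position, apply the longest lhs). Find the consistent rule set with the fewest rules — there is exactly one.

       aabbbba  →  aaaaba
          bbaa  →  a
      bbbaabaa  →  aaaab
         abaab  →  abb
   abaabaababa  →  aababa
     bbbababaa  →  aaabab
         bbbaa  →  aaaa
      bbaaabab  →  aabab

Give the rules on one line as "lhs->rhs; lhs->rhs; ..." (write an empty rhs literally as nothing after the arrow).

baa->b; bba->; bbb->aa

  | aabbbba => aaaaba
  | bbaa => a
  | bbbaabaa => aaaabaa => aaaab
  | abaab => abb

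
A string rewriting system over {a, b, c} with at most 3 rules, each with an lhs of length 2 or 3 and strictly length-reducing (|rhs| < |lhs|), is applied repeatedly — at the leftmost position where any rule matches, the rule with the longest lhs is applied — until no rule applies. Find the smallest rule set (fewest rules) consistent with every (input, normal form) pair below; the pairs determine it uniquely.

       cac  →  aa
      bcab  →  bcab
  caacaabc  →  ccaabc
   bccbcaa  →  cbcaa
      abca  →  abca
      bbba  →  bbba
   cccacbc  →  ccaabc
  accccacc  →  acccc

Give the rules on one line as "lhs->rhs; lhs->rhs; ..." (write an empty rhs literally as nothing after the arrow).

  | cac => aa
  | bcab
  | caacaabc => ccaabc
  | bccbcaa => cbcaa

aac->c; bcc->c; cac->aa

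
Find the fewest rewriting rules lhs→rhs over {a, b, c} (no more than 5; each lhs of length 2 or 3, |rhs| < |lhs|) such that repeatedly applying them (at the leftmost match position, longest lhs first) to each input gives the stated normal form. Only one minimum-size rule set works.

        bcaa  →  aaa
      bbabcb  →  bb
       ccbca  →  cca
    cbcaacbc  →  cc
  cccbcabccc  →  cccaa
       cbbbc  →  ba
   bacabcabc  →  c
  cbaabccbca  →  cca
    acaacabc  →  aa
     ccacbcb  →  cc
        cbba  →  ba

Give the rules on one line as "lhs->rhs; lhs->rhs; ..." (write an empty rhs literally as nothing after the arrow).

aab->; ac->a; bc->a; cb->

  | bcaa => aaa
  | bbabcb => bbaab => bb
  | ccbca => cca
  | cbcaacbc => caacbc => caabc => cc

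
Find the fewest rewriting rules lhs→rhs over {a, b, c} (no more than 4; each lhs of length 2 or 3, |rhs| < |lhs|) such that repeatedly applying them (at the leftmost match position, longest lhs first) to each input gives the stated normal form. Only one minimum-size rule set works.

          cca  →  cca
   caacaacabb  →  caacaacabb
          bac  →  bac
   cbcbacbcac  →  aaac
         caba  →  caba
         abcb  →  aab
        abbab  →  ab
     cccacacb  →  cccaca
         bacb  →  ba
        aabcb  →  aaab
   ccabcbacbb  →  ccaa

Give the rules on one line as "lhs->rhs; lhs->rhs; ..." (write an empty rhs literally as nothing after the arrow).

bab->; bc->a; cb->; cba->b

  | cca
  | caacaacabb
  | bac
  | cbcbacbcac => cbacbcac => bcbcac => abcac => aaac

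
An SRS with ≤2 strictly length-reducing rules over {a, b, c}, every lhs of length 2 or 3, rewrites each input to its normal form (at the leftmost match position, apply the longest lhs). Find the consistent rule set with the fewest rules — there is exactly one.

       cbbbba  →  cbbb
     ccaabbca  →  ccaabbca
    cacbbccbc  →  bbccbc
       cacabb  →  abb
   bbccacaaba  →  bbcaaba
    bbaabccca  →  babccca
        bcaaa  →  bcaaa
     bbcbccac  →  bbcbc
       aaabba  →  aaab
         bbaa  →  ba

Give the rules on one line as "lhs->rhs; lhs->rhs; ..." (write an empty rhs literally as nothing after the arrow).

bba->b; cac->

  | cbbbba => cbbb
  | ccaabbca
  | cacbbccbc => bbccbc
  | cacabb => abb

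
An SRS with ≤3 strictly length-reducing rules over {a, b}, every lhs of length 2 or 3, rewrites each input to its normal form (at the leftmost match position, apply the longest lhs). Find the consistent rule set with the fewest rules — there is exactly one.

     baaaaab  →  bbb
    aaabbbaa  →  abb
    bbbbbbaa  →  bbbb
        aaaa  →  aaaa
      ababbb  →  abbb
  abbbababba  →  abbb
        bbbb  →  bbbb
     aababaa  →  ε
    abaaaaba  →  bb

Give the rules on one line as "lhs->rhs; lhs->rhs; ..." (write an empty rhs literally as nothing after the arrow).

  | baaaaab => aaaab => aabb => bbb
  | aaabbbaa => abbbbaa => abbba => abb
  | bbbbbbaa => bbbbba => bbbb
  | aaaa

aab->bb; ba->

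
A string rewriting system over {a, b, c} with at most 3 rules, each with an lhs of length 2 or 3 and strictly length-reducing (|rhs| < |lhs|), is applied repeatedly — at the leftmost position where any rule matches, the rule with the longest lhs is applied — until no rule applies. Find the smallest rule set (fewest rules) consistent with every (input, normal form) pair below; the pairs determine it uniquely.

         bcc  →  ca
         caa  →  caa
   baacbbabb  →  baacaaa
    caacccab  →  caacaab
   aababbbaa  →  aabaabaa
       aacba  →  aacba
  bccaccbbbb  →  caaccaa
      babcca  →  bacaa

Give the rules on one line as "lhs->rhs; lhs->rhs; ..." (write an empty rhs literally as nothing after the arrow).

  | bcc => ca
  | caa
  | baacbbabb => baacaabb => baacaaa
  | caacccab => caacaab

bb->a; bcc->ca; ccc->ca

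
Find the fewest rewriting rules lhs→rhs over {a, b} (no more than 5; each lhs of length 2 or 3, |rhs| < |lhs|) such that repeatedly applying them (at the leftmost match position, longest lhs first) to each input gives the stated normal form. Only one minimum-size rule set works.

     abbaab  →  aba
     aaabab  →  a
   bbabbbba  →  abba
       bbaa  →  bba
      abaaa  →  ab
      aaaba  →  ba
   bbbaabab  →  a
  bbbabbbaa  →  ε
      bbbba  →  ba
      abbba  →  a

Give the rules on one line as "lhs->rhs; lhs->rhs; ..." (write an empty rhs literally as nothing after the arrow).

aa->a; aaa->; bab->a; bbb->

  | abbaab => abbab => aba
  | aaabab => bab => a
  | bbabbbba => babbba => abba
  | bbaa => bba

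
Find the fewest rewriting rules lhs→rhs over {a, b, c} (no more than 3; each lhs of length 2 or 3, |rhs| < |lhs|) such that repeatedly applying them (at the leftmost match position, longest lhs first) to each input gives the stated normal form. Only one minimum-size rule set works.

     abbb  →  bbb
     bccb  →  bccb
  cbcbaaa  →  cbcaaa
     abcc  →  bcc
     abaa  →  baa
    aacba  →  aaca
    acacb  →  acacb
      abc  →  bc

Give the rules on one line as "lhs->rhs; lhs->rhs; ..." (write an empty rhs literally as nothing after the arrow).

  | abbb => bbb
  | bccb
  | cbcbaaa => cbcaaa
  | abcc => bcc

ab->b; cba->ca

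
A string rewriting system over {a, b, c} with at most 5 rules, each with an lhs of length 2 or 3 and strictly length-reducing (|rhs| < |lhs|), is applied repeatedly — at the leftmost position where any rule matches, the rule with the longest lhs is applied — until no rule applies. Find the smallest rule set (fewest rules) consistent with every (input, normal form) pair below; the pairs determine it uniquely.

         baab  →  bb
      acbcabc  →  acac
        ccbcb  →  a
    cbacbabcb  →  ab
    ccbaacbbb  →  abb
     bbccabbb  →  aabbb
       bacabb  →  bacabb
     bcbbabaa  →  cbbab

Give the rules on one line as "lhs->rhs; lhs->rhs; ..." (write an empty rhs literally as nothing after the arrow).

acb->a; baa->b; bc->c; cc->a

  | baab => bb
  | acbcabc => acabc => acac
  | ccbcb => abcb => acb => a
  | cbacbabcb => cbaabcb => cbbcb => cbcb => ccb => ab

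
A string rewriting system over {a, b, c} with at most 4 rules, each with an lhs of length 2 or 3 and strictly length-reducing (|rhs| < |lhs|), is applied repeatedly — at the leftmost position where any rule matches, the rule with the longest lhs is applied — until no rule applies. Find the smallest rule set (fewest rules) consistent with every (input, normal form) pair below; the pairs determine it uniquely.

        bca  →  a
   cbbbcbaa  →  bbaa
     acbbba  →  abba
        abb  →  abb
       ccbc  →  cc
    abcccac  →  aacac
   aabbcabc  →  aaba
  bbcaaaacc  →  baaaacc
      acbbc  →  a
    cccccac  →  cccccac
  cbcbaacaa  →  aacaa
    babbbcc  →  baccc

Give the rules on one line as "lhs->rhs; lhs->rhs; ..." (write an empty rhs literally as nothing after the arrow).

bbb->c; bc->; bcc->a; cb->

  | bca => a
  | cbbbcbaa => bbcbaa => bbaa
  | acbbba => abba
  | abb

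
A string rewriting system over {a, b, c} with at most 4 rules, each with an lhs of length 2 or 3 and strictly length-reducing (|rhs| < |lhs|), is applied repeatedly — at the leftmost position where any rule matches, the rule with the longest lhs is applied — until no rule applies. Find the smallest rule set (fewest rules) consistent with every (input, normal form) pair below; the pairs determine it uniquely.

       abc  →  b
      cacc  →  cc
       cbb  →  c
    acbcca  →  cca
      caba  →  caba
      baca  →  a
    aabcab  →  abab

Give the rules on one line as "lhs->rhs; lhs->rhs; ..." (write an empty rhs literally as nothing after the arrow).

  | abc => ac => b
  | cacc => cbc => cc
  | cbb => c
  | acbcca => bbcca => cca

ac->b; bb->; bc->c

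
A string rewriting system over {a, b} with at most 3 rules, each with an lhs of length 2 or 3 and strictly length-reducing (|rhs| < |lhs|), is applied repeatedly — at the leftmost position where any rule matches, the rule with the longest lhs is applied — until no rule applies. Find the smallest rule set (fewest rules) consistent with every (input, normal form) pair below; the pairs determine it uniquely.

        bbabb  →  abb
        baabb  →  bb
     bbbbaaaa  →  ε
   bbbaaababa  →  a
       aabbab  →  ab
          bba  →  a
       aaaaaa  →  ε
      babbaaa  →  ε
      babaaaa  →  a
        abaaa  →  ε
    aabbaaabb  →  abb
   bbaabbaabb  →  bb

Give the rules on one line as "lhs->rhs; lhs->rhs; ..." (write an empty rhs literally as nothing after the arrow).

aa->; ba->a

  | bbabb => babb => abb
  | baabb => aabb => bb
  | bbbbaaaa => bbbaaaa => bbaaaa => baaaa => aaaa => aa => ε
  | bbbaaababa => bbaaababa => baaababa => aaababa => ababa => aaba => ba => a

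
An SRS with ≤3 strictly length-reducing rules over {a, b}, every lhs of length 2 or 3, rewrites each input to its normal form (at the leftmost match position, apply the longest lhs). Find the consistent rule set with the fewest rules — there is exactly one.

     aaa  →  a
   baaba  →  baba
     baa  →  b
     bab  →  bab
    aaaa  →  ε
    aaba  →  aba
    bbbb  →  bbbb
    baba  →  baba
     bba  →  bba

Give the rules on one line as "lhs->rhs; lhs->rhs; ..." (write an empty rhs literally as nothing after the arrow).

  | aaa => a
  | baaba => baba
  | baa => b
  | bab

aa->; aab->ab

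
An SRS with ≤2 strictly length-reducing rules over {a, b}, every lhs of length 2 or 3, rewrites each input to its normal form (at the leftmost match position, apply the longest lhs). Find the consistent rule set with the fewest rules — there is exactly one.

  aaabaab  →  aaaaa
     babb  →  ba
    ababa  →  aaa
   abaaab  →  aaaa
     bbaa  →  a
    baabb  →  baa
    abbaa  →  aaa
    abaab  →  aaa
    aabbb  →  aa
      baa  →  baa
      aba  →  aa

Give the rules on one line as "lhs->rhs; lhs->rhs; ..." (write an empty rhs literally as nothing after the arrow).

ab->a; bba->

  | aaabaab => aaaaab => aaaaa
  | babb => bab => ba
  | ababa => aaba => aaa
  | abaaab => aaaab => aaaa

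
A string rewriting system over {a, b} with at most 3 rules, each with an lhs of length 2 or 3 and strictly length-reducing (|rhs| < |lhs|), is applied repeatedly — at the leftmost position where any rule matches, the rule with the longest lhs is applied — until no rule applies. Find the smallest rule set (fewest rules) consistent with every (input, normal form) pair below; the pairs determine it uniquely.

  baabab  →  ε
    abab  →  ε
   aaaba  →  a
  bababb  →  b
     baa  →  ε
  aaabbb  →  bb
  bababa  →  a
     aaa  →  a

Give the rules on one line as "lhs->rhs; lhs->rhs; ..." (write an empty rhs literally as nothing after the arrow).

  | baabab => aabab => bab => ab => ε
  | abab => ab => ε
  | aaaba => aba => a
  | bababb => ababb => abb => b

aa->; ab->; ba->a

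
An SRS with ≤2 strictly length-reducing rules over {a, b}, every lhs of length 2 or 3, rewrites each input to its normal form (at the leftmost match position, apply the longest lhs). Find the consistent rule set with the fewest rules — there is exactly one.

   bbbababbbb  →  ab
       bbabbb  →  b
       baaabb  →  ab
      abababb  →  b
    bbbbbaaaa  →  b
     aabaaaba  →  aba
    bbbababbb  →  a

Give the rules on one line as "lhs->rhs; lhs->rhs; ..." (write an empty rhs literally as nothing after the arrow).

  | bbbababbbb => abababbbb => ababaabb => ababbbb => abaabb => abbbb => aabb => bbb => ab
  | bbabbb => aabbb => bbbb => abb => aa => b
  | baaabb => bbabb => aabb => bbb => ab
  | abababb => ababaa => ababb => abaa => abb => aa => b

aa->b; bb->a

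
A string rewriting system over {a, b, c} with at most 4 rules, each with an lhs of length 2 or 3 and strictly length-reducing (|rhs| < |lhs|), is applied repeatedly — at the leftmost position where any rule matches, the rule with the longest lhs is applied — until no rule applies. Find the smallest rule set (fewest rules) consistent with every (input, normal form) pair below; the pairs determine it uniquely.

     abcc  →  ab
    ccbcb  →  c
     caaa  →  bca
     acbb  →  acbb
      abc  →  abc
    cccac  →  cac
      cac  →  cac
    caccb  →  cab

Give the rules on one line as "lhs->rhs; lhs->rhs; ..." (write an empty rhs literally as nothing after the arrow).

  | abcc => ab
  | ccbcb => bcb => c
  | caaa => bca
  | acbb

bcb->c; caa->bc; cc->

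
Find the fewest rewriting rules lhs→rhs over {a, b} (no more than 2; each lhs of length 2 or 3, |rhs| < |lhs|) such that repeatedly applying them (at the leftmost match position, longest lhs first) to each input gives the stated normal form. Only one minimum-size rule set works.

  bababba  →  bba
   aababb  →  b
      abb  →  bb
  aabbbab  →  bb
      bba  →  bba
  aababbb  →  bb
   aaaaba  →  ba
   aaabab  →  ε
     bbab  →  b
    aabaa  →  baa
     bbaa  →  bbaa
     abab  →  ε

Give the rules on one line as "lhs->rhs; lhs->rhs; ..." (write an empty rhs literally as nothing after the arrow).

  | bababba => abba => bba
  | aababb => ababb => babb => b
  | abb => bb
  | aabbbab => abbbab => bbbab => bb

ab->b; bab->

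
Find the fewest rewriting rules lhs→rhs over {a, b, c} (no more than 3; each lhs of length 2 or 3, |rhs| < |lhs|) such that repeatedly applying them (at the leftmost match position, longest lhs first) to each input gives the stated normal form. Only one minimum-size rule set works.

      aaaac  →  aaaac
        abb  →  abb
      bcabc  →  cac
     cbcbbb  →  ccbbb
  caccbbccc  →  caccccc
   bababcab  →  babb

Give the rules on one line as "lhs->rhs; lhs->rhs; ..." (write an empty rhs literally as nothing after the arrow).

aca->; bc->c

  | aaaac
  | abb
  | bcabc => cabc => cac
  | cbcbbb => ccbbb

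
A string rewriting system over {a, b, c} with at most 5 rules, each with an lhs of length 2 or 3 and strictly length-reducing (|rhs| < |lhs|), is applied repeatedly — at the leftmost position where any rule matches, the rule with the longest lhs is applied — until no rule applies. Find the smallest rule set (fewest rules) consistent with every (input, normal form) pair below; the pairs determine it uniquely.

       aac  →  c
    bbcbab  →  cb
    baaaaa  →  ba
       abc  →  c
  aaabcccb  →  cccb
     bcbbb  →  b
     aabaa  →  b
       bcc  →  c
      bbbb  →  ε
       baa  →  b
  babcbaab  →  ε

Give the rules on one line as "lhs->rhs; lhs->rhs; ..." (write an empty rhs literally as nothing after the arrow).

aa->; ab->; bb->; bc->

  | aac => c
  | bbcbab => cbab => cb
  | baaaaa => baaa => ba
  | abc => c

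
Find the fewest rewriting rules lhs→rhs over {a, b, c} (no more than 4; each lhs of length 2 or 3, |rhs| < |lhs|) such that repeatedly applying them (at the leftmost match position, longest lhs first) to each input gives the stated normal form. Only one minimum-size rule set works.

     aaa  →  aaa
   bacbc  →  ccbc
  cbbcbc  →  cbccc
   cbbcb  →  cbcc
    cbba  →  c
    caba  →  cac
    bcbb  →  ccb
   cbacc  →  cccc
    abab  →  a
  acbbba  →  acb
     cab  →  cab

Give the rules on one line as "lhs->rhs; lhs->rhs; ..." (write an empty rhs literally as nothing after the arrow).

  | aaa
  | bacbc => ccbc
  | cbbcbc => cbccc
  | cbbcb => cbcc

ba->c; bab->; bba->; bcb->cc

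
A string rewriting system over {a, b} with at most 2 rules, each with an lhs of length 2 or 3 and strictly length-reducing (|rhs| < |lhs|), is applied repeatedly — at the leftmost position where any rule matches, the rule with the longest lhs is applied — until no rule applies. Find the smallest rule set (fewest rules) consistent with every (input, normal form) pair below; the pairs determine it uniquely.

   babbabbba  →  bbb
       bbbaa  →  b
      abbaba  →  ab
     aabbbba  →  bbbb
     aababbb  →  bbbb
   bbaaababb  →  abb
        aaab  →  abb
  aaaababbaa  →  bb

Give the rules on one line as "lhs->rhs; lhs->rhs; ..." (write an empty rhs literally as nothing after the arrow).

  | babbabbba => bbabbba => bbbba => bbb
  | bbbaa => bba => b
  | abbaba => abba => ab
  | aabbbba => bbbbba => bbbb

aab->bb; ba->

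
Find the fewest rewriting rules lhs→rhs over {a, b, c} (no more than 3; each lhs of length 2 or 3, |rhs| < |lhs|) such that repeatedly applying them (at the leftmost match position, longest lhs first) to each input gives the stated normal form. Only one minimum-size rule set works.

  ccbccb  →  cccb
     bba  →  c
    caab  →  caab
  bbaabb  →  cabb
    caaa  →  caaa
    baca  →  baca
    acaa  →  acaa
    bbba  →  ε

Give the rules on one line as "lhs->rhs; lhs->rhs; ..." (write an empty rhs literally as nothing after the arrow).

bba->c; bc->

  | ccbccb => cccb
  | bba => c
  | caab
  | bbaabb => cabb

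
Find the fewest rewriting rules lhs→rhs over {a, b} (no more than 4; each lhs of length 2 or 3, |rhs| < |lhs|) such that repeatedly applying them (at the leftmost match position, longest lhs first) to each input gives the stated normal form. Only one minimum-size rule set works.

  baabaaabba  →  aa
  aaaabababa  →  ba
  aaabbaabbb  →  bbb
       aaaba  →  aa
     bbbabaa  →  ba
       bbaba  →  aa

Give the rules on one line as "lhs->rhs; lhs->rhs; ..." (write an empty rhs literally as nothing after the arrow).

aaa->b; ab->; baa->ba; bba->aa

  | baabaaabba => babaaabba => baaabba => baabba => babba => bba => aa
  | aaaabababa => babababa => bababa => baba => ba
  | aaabbaabbb => bbbaabbb => baaabbb => baabbb => babbb => bbb
  | aaaba => bba => aa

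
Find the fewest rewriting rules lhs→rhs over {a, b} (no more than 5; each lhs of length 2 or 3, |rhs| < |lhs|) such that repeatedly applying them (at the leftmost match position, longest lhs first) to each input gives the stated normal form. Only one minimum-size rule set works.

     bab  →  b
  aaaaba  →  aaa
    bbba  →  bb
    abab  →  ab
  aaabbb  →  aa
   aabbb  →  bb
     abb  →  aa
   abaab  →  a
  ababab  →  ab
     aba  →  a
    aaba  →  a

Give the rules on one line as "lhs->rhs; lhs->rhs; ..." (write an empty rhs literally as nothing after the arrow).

aab->; abb->aa; ba->; baa->aa

  | bab => b
  | aaaaba => aaa
  | bbba => bb
  | abab => ab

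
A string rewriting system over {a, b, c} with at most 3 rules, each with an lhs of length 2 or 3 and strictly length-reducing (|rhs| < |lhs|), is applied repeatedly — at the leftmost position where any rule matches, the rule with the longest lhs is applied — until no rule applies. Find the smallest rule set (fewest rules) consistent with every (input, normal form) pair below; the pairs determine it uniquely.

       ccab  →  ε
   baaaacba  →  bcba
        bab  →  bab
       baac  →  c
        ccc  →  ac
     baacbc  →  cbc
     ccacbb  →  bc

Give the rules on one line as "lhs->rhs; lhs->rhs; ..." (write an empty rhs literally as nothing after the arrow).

aa->b; bb->; cc->a

  | ccab => aab => bb => ε
  | baaaacba => bbaacba => aacba => bcba
  | bab
  | baac => bbc => c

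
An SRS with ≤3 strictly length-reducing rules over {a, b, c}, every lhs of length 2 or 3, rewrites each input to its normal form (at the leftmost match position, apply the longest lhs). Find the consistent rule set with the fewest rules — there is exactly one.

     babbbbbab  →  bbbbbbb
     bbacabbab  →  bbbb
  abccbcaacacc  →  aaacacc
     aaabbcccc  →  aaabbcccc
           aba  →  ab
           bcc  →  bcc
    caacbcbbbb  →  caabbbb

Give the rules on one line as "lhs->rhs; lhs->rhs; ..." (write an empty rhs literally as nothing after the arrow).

ba->b; bca->a; cbc->

  | babbbbbab => bbbbbbab => bbbbbbb
  | bbacabbab => bbcabbab => babbab => bbbab => bbbb
  | abccbcaacacc => abcaacacc => aaacacc
  | aaabbcccc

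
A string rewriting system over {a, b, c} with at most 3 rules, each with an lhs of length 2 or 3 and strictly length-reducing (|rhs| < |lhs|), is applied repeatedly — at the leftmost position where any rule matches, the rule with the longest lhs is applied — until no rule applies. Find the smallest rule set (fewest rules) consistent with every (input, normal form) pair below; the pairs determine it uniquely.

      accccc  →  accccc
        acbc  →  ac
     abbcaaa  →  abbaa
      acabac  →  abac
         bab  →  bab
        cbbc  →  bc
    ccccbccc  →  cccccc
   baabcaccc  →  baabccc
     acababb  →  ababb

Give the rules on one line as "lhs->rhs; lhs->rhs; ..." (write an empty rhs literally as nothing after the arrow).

  | accccc
  | acbc => ac
  | abbcaaa => abbaa
  | acabac => abac

ca->; cb->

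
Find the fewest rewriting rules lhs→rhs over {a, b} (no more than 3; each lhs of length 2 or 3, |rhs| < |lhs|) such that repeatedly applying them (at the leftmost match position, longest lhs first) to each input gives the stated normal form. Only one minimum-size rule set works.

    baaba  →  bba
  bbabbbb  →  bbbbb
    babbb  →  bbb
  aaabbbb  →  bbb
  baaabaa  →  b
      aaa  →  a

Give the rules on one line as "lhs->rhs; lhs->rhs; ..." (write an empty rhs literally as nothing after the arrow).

aa->; ab->

  | baaba => bba
  | bbabbbb => bbbbb
  | babbb => bbb
  | aaabbbb => abbbb => bbb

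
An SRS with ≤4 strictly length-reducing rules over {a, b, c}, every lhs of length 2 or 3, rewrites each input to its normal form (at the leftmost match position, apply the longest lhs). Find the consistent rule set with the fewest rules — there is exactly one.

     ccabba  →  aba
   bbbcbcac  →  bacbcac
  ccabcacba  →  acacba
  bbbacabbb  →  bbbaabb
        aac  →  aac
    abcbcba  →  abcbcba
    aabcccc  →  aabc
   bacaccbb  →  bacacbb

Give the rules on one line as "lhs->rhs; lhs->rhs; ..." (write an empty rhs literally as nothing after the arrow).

  | ccabba => cabba => aba
  | bbbcbcac => bacbcac
  | ccabcacba => cabcacba => acacba
  | bbbacabbb => bbbaabb

bbc->ac; cab->a; cc->c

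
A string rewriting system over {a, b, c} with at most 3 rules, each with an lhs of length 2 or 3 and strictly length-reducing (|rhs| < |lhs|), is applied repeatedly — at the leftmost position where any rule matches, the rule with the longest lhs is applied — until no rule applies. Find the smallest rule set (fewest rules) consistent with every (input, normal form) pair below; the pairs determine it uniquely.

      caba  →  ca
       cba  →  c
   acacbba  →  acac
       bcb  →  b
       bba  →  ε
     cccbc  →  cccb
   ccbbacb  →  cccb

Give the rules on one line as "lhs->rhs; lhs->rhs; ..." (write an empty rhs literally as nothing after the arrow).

  | caba => ca
  | cba => c
  | acacbba => acacba => acac
  | bcb => bb => b

ba->; bb->b; bc->b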